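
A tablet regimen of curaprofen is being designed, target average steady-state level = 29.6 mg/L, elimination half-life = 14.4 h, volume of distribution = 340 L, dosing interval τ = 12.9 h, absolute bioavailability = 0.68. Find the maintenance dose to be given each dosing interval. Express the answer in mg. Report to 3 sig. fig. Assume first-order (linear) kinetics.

9190 mg

k = ln2 / t½ = 0.693147 / 14.4 = 0.04814 h⁻¹
CL = k × Vd = 0.04814 × 340 = 16.37 L/h
At steady state, F × (Dose/τ) = Css × CL.
Dose = Css × CL × τ / F = 29.6 × 16.37 × 12.9 / 0.68 = 9192 mg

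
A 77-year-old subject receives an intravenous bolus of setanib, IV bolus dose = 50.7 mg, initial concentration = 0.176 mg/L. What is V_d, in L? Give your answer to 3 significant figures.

288 L

Vd = Dose / C₀ = 50.70 / 0.176 = 288.1 L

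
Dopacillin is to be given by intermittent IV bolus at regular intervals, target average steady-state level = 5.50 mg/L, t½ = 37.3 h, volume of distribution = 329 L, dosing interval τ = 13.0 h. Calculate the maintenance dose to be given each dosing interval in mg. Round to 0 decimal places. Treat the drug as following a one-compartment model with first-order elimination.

437 mg

k = ln2 / t½ = 0.693147 / 37.3 = 0.01858 h⁻¹
CL = k × Vd = 0.01858 × 329 = 6.113 L/h
At steady state, Dose/τ = Css × CL.
Dose = Css × CL × τ = 5.50 × 6.113 × 13.0 = 437.1 mg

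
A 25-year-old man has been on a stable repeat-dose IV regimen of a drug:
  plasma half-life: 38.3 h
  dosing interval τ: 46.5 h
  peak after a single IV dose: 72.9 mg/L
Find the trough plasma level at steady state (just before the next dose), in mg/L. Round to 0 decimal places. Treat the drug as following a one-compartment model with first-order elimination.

k = ln2 / t½ = 0.693147 / 38.3 = 0.01810 h⁻¹
e^(−kτ) = e^(−0.01810 × 46.5) = 0.4310
Accumulation ratio R = 1 / (1 − e^(−kτ)) = 1 / (1 − 0.4310) = 1.757
Steady-state trough = C₀ × R × e^(−kτ) = 72.9 × 1.757 × 0.4310 = 55.20 mg/L

55 mg/L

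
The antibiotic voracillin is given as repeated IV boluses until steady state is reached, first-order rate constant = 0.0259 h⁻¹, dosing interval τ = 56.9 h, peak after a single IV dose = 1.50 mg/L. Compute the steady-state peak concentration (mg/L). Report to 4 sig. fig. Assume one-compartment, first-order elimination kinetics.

e^(−kτ) = e^(−0.02590 × 56.9) = 0.2291
Accumulation ratio R = 1 / (1 − e^(−kτ)) = 1 / (1 − 0.2291) = 1.297
Steady-state peak = C₀ × R = 1.50 × 1.297 = 1.946 mg/L

1.946 mg/L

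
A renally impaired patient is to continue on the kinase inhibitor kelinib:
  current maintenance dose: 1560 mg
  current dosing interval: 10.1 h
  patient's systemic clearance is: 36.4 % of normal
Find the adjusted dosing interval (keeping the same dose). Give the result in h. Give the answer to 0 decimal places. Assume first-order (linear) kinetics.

To keep the same average steady-state level, dosing rate must scale with clearance.
CL ratio = 36.4 / 100 = 0.3640
New interval (same dose) = 10.1 / 0.3640 = 27.75 h

28 h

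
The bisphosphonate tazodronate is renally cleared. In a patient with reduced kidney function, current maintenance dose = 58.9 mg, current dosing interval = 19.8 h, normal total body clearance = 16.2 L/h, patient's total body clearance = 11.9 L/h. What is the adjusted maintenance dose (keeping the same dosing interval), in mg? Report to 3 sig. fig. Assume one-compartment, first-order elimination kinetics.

43.3 mg

To keep the same average steady-state level, dosing rate must scale with clearance.
CL ratio = 11.9 / 16.2 = 0.7346
New dose (same interval) = 58.9 × 0.7346 = 43.27 mg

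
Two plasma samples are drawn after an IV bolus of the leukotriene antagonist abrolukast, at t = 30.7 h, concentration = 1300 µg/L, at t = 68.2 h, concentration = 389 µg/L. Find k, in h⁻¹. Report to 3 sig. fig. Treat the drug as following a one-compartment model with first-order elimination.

0.0322 h⁻¹

k = ln(C₁/C₂) / (t₂ − t₁) = ln(1300/389) / (68.2 − 30.7)
  = 1.207 / 37.50 = 0.03219 h⁻¹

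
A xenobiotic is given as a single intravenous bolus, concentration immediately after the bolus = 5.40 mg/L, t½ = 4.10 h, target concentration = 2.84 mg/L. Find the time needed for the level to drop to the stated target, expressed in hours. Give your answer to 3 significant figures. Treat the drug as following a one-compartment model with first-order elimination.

k = ln2 / t½ = 0.693147 / 4.10 = 0.1691 h⁻¹
t = ln(C₀ / C) / k = ln(5.400 / 2.84) / 0.1691
  = ln(1.901) / 0.1691 = 0.6424 / 0.1691 = 3.799 h

3.80 h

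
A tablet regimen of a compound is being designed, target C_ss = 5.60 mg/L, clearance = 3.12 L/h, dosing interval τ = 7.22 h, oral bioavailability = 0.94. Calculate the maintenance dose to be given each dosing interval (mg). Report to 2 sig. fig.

130 mg

At steady state, F × (Dose/τ) = Css × CL.
Dose = Css × CL × τ / F = 5.60 × 3.120 × 7.22 / 0.94 = 134.2 mg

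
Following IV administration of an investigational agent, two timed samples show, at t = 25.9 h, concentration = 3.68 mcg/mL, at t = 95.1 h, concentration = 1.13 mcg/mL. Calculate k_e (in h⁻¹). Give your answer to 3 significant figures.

k = ln(C₁/C₂) / (t₂ − t₁) = ln(3.68/1.13) / (95.1 − 25.9)
  = 1.181 / 69.20 = 0.01707 h⁻¹

0.0171 h⁻¹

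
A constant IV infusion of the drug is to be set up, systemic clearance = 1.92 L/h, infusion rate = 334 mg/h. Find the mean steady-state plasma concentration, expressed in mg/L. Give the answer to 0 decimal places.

At steady state Css = R₀ / CL = 334 / 1.920 = 174.0 mg/L

174 mg/L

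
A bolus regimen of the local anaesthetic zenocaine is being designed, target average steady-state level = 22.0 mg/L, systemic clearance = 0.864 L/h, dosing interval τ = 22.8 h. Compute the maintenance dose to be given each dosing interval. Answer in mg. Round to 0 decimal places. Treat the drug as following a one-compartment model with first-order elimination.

At steady state, Dose/τ = Css × CL.
Dose = Css × CL × τ = 22.0 × 0.8640 × 22.8 = 433.4 mg

433 mg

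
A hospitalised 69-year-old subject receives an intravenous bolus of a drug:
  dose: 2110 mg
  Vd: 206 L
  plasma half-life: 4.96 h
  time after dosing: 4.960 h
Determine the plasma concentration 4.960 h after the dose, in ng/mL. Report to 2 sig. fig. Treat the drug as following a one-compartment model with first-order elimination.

5100 ng/mL

C₀ = Dose / Vd = 2110 / 206 = 10.24 mg/L
k = ln2 / t½ = 0.693147 / 4.96 = 0.1397 h⁻¹
t / t½ = 4.960 / 4.96 = 1 half-lives
C = C₀ × (1/2)^1 = 10.24 × 0.5000 = 5.120 mg/L
Convert: 5.120 mg/L × 1000 = 5120 ng/mL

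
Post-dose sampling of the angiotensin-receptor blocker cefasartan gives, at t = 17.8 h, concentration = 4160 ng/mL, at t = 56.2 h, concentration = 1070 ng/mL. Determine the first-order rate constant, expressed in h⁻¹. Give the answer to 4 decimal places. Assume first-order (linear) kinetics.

k = ln(C₁/C₂) / (t₂ − t₁) = ln(4160/1070) / (56.2 − 17.8)
  = 1.358 / 38.40 = 0.03536 h⁻¹

0.0354 h⁻¹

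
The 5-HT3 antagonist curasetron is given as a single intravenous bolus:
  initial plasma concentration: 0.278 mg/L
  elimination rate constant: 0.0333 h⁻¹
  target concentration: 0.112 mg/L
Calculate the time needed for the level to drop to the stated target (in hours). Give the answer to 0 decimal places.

t = ln(C₀ / C) / k = ln(0.2780 / 0.112) / 0.03330
  = ln(2.482) / 0.03330 = 0.9091 / 0.03330 = 27.30 h

27 h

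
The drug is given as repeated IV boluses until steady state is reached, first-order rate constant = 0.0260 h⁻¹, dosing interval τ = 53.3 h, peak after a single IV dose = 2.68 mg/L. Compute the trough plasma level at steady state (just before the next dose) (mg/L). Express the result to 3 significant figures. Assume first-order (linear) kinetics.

0.894 mg/L

e^(−kτ) = e^(−0.02600 × 53.3) = 0.2501
Accumulation ratio R = 1 / (1 − e^(−kτ)) = 1 / (1 − 0.2501) = 1.334
Steady-state trough = C₀ × R × e^(−kτ) = 2.68 × 1.334 × 0.2501 = 0.8941 mg/L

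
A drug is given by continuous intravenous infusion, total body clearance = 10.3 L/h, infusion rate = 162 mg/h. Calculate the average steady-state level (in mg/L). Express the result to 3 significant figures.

At steady state Css = R₀ / CL = 162 / 10.30 = 15.73 mg/L

15.7 mg/L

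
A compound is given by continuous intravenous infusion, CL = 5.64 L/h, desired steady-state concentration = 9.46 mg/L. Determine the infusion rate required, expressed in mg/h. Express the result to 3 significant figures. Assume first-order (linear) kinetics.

At steady state, infusion rate R₀ = Css × CL = 9.46 × 5.640 = 53.35 mg/h

53.4 mg/h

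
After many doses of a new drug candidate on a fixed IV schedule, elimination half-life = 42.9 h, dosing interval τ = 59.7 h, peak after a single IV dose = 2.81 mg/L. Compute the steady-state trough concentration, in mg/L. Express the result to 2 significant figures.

1.7 mg/L

k = ln2 / t½ = 0.693147 / 42.9 = 0.01616 h⁻¹
e^(−kτ) = e^(−0.01616 × 59.7) = 0.3811
Accumulation ratio R = 1 / (1 − e^(−kτ)) = 1 / (1 − 0.3811) = 1.616
Steady-state trough = C₀ × R × e^(−kτ) = 2.81 × 1.616 × 0.3811 = 1.731 mg/L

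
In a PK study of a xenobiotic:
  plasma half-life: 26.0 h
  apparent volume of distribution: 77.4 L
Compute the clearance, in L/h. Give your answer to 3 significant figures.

2.06 L/h

k = ln2 / t½ = 0.693147 / 26.0 = 0.02666 h⁻¹
CL = k × Vd = 0.02666 × 77.4 = 2.063 L/h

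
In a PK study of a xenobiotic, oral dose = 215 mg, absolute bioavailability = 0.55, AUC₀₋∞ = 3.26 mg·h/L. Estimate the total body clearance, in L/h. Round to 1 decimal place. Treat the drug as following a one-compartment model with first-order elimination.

36.3 L/h

CL = F·Dose / AUC = 0.55 × 215 / 3.26 = 36.27 L/h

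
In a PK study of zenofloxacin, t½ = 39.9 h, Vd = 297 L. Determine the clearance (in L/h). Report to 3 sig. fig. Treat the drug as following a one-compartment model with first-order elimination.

k = ln2 / t½ = 0.693147 / 39.9 = 0.01737 h⁻¹
CL = k × Vd = 0.01737 × 297 = 5.159 L/h

5.16 L/h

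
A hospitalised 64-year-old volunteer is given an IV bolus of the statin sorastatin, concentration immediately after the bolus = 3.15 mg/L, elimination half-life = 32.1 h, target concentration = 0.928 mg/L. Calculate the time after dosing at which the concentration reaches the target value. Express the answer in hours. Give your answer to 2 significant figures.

57 h

k = ln2 / t½ = 0.693147 / 32.1 = 0.02159 h⁻¹
t = ln(C₀ / C) / k = ln(3.150 / 0.928) / 0.02159
  = ln(3.394) / 0.02159 = 1.222 / 0.02159 = 56.60 h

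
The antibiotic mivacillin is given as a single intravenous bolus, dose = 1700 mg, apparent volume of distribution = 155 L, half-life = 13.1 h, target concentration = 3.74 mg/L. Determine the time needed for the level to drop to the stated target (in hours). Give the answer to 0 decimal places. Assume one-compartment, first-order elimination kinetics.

20 h

C₀ = Dose / Vd = 1700 / 155 = 10.97 mg/L
k = ln2 / t½ = 0.693147 / 13.1 = 0.05291 h⁻¹
t = ln(C₀ / C) / k = ln(10.97 / 3.74) / 0.05291
  = ln(2.933) / 0.05291 = 1.076 / 0.05291 = 20.34 h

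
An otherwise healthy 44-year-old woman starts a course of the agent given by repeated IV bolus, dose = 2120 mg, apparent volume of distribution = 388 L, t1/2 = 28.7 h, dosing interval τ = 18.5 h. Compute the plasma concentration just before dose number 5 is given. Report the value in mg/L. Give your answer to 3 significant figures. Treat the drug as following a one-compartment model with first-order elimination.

8.08 mg/L

C₀ per dose = Dose / Vd = 2120 / 388 = 5.464 mg/L
k = ln2 / t½ = 0.693147 / 28.7 = 0.02415 h⁻¹
Fraction remaining after one interval: r = e^(−kτ) = e^(−0.02415 × 18.5) = 0.6397
Before dose 5, 4 doses have been given (aged 1τ, 2τ, 3τ, 4τ).
C_trough = C₀ × (r + r² + … + r^4) = C₀ × r(1−r^4)/(1−r)
        = 5.464 × 0.6397 × (1 − 0.1675) / (1 − 0.6397) = 8.076 mg/L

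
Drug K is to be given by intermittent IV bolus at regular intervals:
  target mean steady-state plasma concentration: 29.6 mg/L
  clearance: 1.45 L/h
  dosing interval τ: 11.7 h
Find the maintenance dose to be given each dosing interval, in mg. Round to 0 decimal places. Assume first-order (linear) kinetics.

At steady state, Dose/τ = Css × CL.
Dose = Css × CL × τ = 29.6 × 1.450 × 11.7 = 502.2 mg

502 mg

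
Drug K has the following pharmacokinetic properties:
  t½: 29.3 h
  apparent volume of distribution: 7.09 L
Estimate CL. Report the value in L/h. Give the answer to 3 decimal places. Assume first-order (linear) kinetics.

0.168 L/h

k = ln2 / t½ = 0.693147 / 29.3 = 0.02366 h⁻¹
CL = k × Vd = 0.02366 × 7.09 = 0.1677 L/h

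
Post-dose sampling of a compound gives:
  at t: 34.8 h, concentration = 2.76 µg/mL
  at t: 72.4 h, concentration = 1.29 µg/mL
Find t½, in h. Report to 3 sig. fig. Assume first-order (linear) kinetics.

34.3 h

k = ln(C₁/C₂) / (t₂ − t₁) = ln(2.76/1.29) / (72.4 − 34.8)
  = 0.7606 / 37.60 = 0.02023 h⁻¹
t½ = ln2 / k = 0.693147 / 0.02023 = 34.26 h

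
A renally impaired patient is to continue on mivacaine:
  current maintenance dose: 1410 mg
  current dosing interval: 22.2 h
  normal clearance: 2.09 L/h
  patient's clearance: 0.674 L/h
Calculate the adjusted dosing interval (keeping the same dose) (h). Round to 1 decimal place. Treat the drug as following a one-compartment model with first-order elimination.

68.8 h

To keep the same average steady-state level, dosing rate must scale with clearance.
CL ratio = 0.674 / 2.09 = 0.3225
New interval (same dose) = 22.2 / 0.3225 = 68.84 h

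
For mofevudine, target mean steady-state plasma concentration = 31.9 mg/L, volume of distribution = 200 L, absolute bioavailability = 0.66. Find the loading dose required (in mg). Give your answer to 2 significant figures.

9700 mg

LD = Css × Vd / F = 31.9 × 200 / 0.66 = 9667 mg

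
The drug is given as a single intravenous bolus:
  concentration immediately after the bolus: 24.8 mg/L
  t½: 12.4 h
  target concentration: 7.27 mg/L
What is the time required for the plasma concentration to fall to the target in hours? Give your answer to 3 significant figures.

22.0 h

k = ln2 / t½ = 0.693147 / 12.4 = 0.05590 h⁻¹
t = ln(C₀ / C) / k = ln(24.80 / 7.27) / 0.05590
  = ln(3.411) / 0.05590 = 1.227 / 0.05590 = 21.95 h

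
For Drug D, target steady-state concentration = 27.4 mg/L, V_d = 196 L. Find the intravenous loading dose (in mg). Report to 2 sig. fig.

LD = Css × Vd = 27.4 × 196 = 5370 mg

5400 mg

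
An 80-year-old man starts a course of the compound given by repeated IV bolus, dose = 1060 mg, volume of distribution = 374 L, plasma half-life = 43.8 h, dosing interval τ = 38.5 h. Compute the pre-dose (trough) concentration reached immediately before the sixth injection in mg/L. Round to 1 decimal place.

C₀ per dose = Dose / Vd = 1060 / 374 = 2.834 mg/L
k = ln2 / t½ = 0.693147 / 43.8 = 0.01583 h⁻¹
Fraction remaining after one interval: r = e^(−kτ) = e^(−0.01583 × 38.5) = 0.5436
Before dose 6, 5 doses have been given (aged 1τ, 2τ, 3τ, 4τ, 5τ).
C_trough = C₀ × (r + r² + … + r^5) = C₀ × r(1−r^5)/(1−r)
        = 2.834 × 0.5436 × (1 − 0.04747) / (1 − 0.5436) = 3.215 mg/L

3.2 mg/L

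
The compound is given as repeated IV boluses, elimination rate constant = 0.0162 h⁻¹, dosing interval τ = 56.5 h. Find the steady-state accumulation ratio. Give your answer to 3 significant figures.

e^(−kτ) = e^(−0.01620 × 56.5) = 0.4004
Accumulation ratio R = 1 / (1 − e^(−kτ)) = 1 / (1 − 0.4004) = 1.668

1.67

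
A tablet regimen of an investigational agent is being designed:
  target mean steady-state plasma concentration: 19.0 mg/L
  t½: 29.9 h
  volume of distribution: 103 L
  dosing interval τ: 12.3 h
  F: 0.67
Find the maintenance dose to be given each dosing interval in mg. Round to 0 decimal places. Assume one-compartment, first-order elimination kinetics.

k = ln2 / t½ = 0.693147 / 29.9 = 0.02318 h⁻¹
CL = k × Vd = 0.02318 × 103 = 2.388 L/h
At steady state, F × (Dose/τ) = Css × CL.
Dose = Css × CL × τ / F = 19.0 × 2.388 × 12.3 / 0.67 = 832.9 mg

833 mg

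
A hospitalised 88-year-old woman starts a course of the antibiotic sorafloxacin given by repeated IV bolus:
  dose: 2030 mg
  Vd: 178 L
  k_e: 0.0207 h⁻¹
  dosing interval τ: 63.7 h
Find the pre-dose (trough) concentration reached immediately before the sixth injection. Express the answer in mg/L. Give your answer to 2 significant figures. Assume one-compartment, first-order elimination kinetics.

C₀ per dose = Dose / Vd = 2030 / 178 = 11.40 mg/L
Fraction remaining after one interval: r = e^(−kτ) = e^(−0.02070 × 63.7) = 0.2675
Before dose 6, 5 doses have been given (aged 1τ, 2τ, 3τ, 4τ, 5τ).
C_trough = C₀ × (r + r² + … + r^5) = C₀ × r(1−r^5)/(1−r)
        = 11.40 × 0.2675 × (1 − 0.001370) / (1 − 0.2675) = 4.157 mg/L

4.2 mg/L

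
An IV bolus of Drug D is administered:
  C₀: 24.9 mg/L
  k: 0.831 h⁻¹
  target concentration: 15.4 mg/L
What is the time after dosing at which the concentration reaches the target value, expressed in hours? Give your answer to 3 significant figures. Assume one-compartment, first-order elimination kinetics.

t = ln(C₀ / C) / k = ln(24.90 / 15.4) / 0.8310
  = ln(1.617) / 0.8310 = 0.4806 / 0.8310 = 0.5783 h

0.578 h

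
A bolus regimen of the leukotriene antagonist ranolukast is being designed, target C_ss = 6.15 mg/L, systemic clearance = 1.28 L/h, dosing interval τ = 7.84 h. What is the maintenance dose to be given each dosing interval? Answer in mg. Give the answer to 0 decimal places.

At steady state, Dose/τ = Css × CL.
Dose = Css × CL × τ = 6.15 × 1.280 × 7.84 = 61.72 mg

62 mg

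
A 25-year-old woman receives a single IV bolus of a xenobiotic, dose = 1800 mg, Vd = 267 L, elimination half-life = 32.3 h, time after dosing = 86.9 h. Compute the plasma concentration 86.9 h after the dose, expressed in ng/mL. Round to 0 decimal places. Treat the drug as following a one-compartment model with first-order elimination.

1044 ng/mL

C₀ = Dose / Vd = 1800 / 267 = 6.742 mg/L
k = ln2 / t½ = 0.693147 / 32.3 = 0.02146 h⁻¹
C = C₀ · e^(−k·t) = 6.742 × e^(−0.02146 × 86.9)
  = 6.742 × 0.1549 = 1.044 mg/L
Convert: 1.044 mg/L × 1000 = 1044 ng/mL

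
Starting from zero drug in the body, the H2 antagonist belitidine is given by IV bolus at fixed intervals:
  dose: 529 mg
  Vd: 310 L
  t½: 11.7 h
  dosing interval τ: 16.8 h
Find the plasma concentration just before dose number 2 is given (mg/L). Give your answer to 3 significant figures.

C₀ per dose = Dose / Vd = 529 / 310 = 1.706 mg/L
k = ln2 / t½ = 0.693147 / 11.7 = 0.05924 h⁻¹
Fraction remaining after one interval: r = e^(−kτ) = e^(−0.05924 × 16.8) = 0.3696
Before dose 2, 1 dose has been given (aged 1τ).
C_trough = C₀ × r = 1.706 × 0.3696 = 0.6305 mg/L

0.631 mg/L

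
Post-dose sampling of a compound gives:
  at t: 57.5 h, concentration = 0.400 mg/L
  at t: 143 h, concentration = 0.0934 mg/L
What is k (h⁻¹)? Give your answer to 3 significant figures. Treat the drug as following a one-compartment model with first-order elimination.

0.0170 h⁻¹

k = ln(C₁/C₂) / (t₂ − t₁) = ln(0.400/0.0934) / (143 − 57.5)
  = 1.455 / 85.50 = 0.01702 h⁻¹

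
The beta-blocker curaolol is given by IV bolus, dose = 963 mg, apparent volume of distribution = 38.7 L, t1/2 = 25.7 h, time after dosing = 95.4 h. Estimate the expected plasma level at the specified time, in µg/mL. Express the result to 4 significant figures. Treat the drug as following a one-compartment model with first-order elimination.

C₀ = Dose / Vd = 963.0 / 38.7 = 24.88 mg/L
k = ln2 / t½ = 0.693147 / 25.7 = 0.02697 h⁻¹
C = C₀ · e^(−k·t) = 24.88 × e^(−0.02697 × 95.4)
  = 24.88 × 0.07631 = 1.899 mg/L
(1.899 mg/L = 1.899 µg/mL)

1.899 µg/mL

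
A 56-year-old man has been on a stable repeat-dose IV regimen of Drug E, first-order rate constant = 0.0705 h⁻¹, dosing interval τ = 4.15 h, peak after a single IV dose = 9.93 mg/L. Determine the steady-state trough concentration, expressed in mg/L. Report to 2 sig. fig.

e^(−kτ) = e^(−0.07050 × 4.15) = 0.7463
Accumulation ratio R = 1 / (1 − e^(−kτ)) = 1 / (1 − 0.7463) = 3.942
Steady-state trough = C₀ × R × e^(−kτ) = 9.93 × 3.942 × 0.7463 = 29.21 mg/L

29 mg/L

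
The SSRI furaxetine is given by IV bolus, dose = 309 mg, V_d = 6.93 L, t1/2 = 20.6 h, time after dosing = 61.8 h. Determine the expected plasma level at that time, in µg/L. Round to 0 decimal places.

5574 µg/L

C₀ = Dose / Vd = 309.0 / 6.93 = 44.59 mg/L
k = ln2 / t½ = 0.693147 / 20.6 = 0.03365 h⁻¹
C = C₀ · e^(−k·t) = 44.59 × e^(−0.03365 × 61.8)
  = 44.59 × 0.1250 = 5.574 mg/L
Convert: 5.574 mg/L × 1000 = 5574 µg/L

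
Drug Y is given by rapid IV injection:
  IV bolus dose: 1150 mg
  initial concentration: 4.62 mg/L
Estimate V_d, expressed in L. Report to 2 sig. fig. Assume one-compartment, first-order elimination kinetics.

Vd = Dose / C₀ = 1150 / 4.62 = 248.9 L

250 L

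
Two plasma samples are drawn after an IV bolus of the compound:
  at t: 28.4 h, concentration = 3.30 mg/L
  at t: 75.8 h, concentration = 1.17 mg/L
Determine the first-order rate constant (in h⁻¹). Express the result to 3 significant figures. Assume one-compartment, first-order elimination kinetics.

0.0219 h⁻¹

k = ln(C₁/C₂) / (t₂ − t₁) = ln(3.30/1.17) / (75.8 − 28.4)
  = 1.037 / 47.40 = 0.02188 h⁻¹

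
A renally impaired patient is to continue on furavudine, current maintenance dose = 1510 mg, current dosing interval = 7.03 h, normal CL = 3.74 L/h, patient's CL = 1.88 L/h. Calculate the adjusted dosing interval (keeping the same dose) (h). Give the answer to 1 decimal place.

To keep the same average steady-state level, dosing rate must scale with clearance.
CL ratio = 1.88 / 3.74 = 0.5027
New interval (same dose) = 7.03 / 0.5027 = 13.98 h

14.0 h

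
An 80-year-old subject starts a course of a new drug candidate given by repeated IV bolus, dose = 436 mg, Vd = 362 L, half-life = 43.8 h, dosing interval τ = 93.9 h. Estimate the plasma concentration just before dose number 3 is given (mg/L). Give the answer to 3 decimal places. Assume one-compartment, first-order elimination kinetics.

0.334 mg/L

C₀ per dose = Dose / Vd = 436 / 362 = 1.204 mg/L
k = ln2 / t½ = 0.693147 / 43.8 = 0.01583 h⁻¹
Fraction remaining after one interval: r = e^(−kτ) = e^(−0.01583 × 93.9) = 0.2262
Before dose 3, 2 doses have been given (aged 1τ, 2τ).
C_trough = C₀ × (r + r²) = 1.204 × (0.2262 + 0.05117) = 0.3340 mg/L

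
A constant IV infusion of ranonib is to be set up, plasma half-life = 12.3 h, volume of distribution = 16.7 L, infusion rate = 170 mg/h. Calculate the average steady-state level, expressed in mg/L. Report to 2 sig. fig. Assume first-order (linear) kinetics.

180 mg/L

k = ln2 / t½ = 0.693147 / 12.3 = 0.05635 h⁻¹
CL = k × Vd = 0.05635 × 16.7 = 0.9410 L/h
At steady state Css = R₀ / CL = 170 / 0.9410 = 180.7 mg/L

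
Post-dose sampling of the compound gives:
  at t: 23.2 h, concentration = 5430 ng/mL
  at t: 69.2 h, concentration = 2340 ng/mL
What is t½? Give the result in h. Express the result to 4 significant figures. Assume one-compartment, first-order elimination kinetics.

37.88 h

k = ln(C₁/C₂) / (t₂ − t₁) = ln(5430/2340) / (69.2 − 23.2)
  = 0.8418 / 46.00 = 0.01830 h⁻¹
t½ = ln2 / k = 0.693147 / 0.01830 = 37.88 h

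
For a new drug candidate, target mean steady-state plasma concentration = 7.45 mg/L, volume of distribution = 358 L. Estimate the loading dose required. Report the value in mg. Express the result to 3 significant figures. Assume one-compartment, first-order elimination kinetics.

2670 mg

LD = Css × Vd = 7.45 × 358 = 2667 mg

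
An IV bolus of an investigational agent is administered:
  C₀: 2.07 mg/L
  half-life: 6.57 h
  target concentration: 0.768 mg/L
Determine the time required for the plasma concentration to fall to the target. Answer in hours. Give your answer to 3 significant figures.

9.40 h

k = ln2 / t½ = 0.693147 / 6.57 = 0.1055 h⁻¹
t = ln(C₀ / C) / k = ln(2.070 / 0.768) / 0.1055
  = ln(2.695) / 0.1055 = 0.9914 / 0.1055 = 9.397 h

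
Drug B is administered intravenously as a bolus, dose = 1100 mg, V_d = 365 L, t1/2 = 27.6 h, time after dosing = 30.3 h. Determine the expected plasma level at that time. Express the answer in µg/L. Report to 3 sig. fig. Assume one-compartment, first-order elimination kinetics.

1410 µg/L

C₀ = Dose / Vd = 1100 / 365 = 3.014 mg/L
k = ln2 / t½ = 0.693147 / 27.6 = 0.02511 h⁻¹
C = C₀ · e^(−k·t) = 3.014 × e^(−0.02511 × 30.3)
  = 3.014 × 0.4673 = 1.408 mg/L
Convert: 1.408 mg/L × 1000 = 1408 µg/L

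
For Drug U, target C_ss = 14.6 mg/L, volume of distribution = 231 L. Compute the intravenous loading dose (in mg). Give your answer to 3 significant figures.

LD = Css × Vd = 14.6 × 231 = 3373 mg

3370 mg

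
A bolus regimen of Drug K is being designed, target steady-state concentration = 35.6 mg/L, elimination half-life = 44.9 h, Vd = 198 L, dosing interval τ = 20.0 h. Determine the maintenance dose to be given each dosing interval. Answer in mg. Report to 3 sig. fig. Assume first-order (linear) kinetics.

k = ln2 / t½ = 0.693147 / 44.9 = 0.01544 h⁻¹
CL = k × Vd = 0.01544 × 198 = 3.057 L/h
At steady state, Dose/τ = Css × CL.
Dose = Css × CL × τ = 35.6 × 3.057 × 20.0 = 2177 mg

2180 mg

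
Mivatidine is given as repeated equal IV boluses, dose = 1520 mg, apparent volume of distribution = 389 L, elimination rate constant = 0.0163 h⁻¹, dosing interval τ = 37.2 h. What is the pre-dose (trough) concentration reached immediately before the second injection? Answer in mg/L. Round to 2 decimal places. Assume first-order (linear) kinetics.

C₀ per dose = Dose / Vd = 1520 / 389 = 3.907 mg/L
Fraction remaining after one interval: r = e^(−kτ) = e^(−0.01630 × 37.2) = 0.5453
Before dose 2, 1 dose has been given (aged 1τ).
C_trough = C₀ × r = 3.907 × 0.5453 = 2.130 mg/L

2.13 mg/L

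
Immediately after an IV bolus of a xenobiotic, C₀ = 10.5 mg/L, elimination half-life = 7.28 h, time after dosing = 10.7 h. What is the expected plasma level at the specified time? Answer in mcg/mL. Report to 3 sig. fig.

k = ln2 / t½ = 0.693147 / 7.28 = 0.09521 h⁻¹
C = C₀ · e^(−k·t) = 10.50 × e^(−0.09521 × 10.7)
  = 10.50 × 0.3610 = 3.791 mg/L
(3.791 mg/L = 3.791 mcg/mL)

3.79 mcg/mL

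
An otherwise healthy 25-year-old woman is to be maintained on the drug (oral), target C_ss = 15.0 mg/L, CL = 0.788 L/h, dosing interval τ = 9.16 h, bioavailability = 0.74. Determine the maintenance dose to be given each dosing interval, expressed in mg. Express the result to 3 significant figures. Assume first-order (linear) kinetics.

146 mg

At steady state, F × (Dose/τ) = Css × CL.
Dose = Css × CL × τ / F = 15.0 × 0.7880 × 9.16 / 0.74 = 146.3 mg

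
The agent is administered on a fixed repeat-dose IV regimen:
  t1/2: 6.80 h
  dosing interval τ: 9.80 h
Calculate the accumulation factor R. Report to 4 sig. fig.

k = ln2 / t½ = 0.693147 / 6.80 = 0.1019 h⁻¹
e^(−kτ) = e^(−0.1019 × 9.80) = 0.3684
Accumulation ratio R = 1 / (1 − e^(−kτ)) = 1 / (1 − 0.3684) = 1.583

1.583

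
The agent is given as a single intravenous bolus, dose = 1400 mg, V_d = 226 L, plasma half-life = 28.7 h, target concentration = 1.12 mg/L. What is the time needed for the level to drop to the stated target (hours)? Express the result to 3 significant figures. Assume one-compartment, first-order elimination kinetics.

C₀ = Dose / Vd = 1400 / 226 = 6.195 mg/L
k = ln2 / t½ = 0.693147 / 28.7 = 0.02415 h⁻¹
t = ln(C₀ / C) / k = ln(6.195 / 1.12) / 0.02415
  = ln(5.531) / 0.02415 = 1.710 / 0.02415 = 70.81 h

70.8 h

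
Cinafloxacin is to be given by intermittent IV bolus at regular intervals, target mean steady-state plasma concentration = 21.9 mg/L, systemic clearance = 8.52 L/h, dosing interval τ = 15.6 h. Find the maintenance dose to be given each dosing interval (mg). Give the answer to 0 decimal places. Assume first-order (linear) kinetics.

At steady state, Dose/τ = Css × CL.
Dose = Css × CL × τ = 21.9 × 8.520 × 15.6 = 2911 mg

2911 mg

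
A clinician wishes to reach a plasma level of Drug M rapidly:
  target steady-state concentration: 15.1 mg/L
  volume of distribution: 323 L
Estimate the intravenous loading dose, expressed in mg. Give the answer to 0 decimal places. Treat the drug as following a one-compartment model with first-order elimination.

4877 mg

LD = Css × Vd = 15.1 × 323 = 4877 mg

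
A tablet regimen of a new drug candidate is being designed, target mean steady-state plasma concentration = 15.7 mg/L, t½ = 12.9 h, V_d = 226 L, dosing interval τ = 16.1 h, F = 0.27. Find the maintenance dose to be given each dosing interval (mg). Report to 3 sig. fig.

k = ln2 / t½ = 0.693147 / 12.9 = 0.05373 h⁻¹
CL = k × Vd = 0.05373 × 226 = 12.14 L/h
At steady state, F × (Dose/τ) = Css × CL.
Dose = Css × CL × τ / F = 15.7 × 12.14 × 16.1 / 0.27 = 11370 mg

11400 mg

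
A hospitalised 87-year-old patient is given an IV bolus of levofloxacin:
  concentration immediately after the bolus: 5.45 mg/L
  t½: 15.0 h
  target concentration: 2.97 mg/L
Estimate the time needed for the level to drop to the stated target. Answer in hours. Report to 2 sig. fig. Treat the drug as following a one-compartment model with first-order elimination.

13 h

k = ln2 / t½ = 0.693147 / 15.0 = 0.04621 h⁻¹
t = ln(C₀ / C) / k = ln(5.450 / 2.97) / 0.04621
  = ln(1.835) / 0.04621 = 0.6070 / 0.04621 = 13.14 h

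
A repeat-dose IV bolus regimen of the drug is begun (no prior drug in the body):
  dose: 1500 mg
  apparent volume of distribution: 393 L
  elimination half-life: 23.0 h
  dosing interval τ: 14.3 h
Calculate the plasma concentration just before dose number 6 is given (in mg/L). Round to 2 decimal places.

C₀ per dose = Dose / Vd = 1500 / 393 = 3.817 mg/L
k = ln2 / t½ = 0.693147 / 23.0 = 0.03014 h⁻¹
Fraction remaining after one interval: r = e^(−kτ) = e^(−0.03014 × 14.3) = 0.6499
Before dose 6, 5 doses have been given (aged 1τ, 2τ, 3τ, 4τ, 5τ).
C_trough = C₀ × (r + r² + … + r^5) = C₀ × r(1−r^5)/(1−r)
        = 3.817 × 0.6499 × (1 − 0.1159) / (1 − 0.6499) = 6.264 mg/L

6.26 mg/L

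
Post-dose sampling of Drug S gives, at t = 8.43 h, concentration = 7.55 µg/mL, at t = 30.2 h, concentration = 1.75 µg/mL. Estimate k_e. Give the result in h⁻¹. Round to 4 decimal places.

0.0672 h⁻¹

k = ln(C₁/C₂) / (t₂ − t₁) = ln(7.55/1.75) / (30.2 − 8.43)
  = 1.462 / 21.77 = 0.06716 h⁻¹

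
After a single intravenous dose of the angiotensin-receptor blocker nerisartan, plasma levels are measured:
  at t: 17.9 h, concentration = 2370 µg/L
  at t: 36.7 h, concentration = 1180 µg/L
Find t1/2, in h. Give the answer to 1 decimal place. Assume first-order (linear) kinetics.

18.7 h

k = ln(C₁/C₂) / (t₂ − t₁) = ln(2370/1180) / (36.7 − 17.9)
  = 0.6974 / 18.80 = 0.03710 h⁻¹
t½ = ln2 / k = 0.693147 / 0.03710 = 18.68 h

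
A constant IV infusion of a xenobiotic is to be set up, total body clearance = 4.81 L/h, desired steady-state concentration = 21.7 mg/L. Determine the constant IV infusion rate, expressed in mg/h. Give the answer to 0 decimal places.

At steady state, infusion rate R₀ = Css × CL = 21.7 × 4.810 = 104.4 mg/h

104 mg/h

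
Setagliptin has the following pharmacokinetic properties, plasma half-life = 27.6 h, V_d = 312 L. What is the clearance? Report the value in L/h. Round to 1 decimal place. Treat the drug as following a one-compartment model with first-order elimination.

7.8 L/h

k = ln2 / t½ = 0.693147 / 27.6 = 0.02511 h⁻¹
CL = k × Vd = 0.02511 × 312 = 7.834 L/h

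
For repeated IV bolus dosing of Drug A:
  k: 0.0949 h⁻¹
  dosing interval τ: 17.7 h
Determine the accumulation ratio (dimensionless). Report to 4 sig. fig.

1.229

e^(−kτ) = e^(−0.09490 × 17.7) = 0.1864
Accumulation ratio R = 1 / (1 − e^(−kτ)) = 1 / (1 − 0.1864) = 1.229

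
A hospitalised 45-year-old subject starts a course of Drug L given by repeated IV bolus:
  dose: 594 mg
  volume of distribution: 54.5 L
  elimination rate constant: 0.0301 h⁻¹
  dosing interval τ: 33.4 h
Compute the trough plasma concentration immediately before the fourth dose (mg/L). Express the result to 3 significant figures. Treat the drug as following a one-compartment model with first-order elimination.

C₀ per dose = Dose / Vd = 594 / 54.5 = 10.90 mg/L
Fraction remaining after one interval: r = e^(−kτ) = e^(−0.03010 × 33.4) = 0.3659
Before dose 4, 3 doses have been given (aged 1τ, 2τ, 3τ).
C_trough = C₀ × (r + r² + … + r^3) = C₀ × r(1−r^3)/(1−r)
        = 10.90 × 0.3659 × (1 − 0.04899) / (1 − 0.3659) = 5.982 mg/L

5.98 mg/L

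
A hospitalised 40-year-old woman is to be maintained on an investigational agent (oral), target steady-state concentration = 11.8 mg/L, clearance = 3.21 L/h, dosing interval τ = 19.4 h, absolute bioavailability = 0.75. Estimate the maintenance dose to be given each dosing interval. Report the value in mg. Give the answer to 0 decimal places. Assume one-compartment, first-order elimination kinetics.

At steady state, F × (Dose/τ) = Css × CL.
Dose = Css × CL × τ / F = 11.8 × 3.210 × 19.4 / 0.75 = 979.8 mg

980 mg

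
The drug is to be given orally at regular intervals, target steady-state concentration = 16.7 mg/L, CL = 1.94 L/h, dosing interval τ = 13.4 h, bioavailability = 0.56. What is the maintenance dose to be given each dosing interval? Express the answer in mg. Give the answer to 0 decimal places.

775 mg

At steady state, F × (Dose/τ) = Css × CL.
Dose = Css × CL × τ / F = 16.7 × 1.940 × 13.4 / 0.56 = 775.2 mg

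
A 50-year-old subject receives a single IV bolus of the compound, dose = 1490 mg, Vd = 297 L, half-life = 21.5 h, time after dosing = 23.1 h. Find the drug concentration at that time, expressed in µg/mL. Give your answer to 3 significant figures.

C₀ = Dose / Vd = 1490 / 297 = 5.017 mg/L
k = ln2 / t½ = 0.693147 / 21.5 = 0.03224 h⁻¹
C = C₀ · e^(−k·t) = 5.017 × e^(−0.03224 × 23.1)
  = 5.017 × 0.4749 = 2.383 mg/L
(2.383 mg/L = 2.383 µg/mL)

2.38 µg/mL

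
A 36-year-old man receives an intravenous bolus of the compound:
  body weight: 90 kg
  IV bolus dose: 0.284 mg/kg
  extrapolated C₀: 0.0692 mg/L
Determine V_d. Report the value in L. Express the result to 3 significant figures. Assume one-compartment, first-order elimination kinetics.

369 L

Dose = 0.284 × 90 = 25.56 mg
Vd = Dose / C₀ = 25.56 / 0.0692 = 369.4 L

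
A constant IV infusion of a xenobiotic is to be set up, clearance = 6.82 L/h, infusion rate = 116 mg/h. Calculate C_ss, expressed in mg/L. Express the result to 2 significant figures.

At steady state Css = R₀ / CL = 116 / 6.820 = 17.01 mg/L

17 mg/L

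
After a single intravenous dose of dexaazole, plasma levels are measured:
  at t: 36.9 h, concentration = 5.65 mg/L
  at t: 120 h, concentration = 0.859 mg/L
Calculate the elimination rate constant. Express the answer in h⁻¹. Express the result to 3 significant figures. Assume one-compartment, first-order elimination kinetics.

k = ln(C₁/C₂) / (t₂ − t₁) = ln(5.65/0.859) / (120 − 36.9)
  = 1.884 / 83.10 = 0.02267 h⁻¹

0.0227 h⁻¹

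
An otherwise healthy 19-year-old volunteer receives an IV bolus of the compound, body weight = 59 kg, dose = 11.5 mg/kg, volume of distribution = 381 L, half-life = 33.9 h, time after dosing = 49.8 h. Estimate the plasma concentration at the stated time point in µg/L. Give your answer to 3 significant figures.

Total dose = 11.5 × 59 = 678.5 mg
C₀ = Dose / Vd = 678.5 / 381 = 1.781 mg/L
k = ln2 / t½ = 0.693147 / 33.9 = 0.02045 h⁻¹
C = C₀ · e^(−k·t) = 1.781 × e^(−0.02045 × 49.8)
  = 1.781 × 0.3612 = 0.6433 mg/L
Convert: 0.6433 mg/L × 1000 = 643.3 µg/L

643 µg/L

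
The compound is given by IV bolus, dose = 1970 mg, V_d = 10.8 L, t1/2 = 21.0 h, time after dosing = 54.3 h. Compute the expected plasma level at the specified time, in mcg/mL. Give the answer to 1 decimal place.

30.4 mcg/mL

C₀ = Dose / Vd = 1970 / 10.8 = 182.4 mg/L
k = ln2 / t½ = 0.693147 / 21.0 = 0.03301 h⁻¹
C = C₀ · e^(−k·t) = 182.4 × e^(−0.03301 × 54.3)
  = 182.4 × 0.1666 = 30.39 mg/L
(30.39 mg/L = 30.39 mcg/mL)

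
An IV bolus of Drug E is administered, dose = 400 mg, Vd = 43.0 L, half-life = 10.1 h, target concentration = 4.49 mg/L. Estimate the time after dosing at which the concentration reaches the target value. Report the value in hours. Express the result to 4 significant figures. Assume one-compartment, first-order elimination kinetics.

C₀ = Dose / Vd = 400.0 / 43.0 = 9.302 mg/L
k = ln2 / t½ = 0.693147 / 10.1 = 0.06863 h⁻¹
t = ln(C₀ / C) / k = ln(9.302 / 4.49) / 0.06863
  = ln(2.072) / 0.06863 = 0.7285 / 0.06863 = 10.61 h

10.61 h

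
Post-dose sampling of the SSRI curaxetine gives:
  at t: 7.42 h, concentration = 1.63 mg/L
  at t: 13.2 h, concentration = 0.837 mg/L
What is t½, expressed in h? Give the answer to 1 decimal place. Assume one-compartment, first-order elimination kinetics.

k = ln(C₁/C₂) / (t₂ − t₁) = ln(1.63/0.837) / (13.2 − 7.42)
  = 0.6665 / 5.780 = 0.1153 h⁻¹
t½ = ln2 / k = 0.693147 / 0.1153 = 6.012 h

6.0 h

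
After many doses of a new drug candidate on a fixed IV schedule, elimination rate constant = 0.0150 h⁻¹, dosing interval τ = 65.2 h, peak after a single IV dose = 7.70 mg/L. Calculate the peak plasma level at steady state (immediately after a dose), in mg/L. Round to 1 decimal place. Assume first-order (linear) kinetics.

12.3 mg/L

e^(−kτ) = e^(−0.01500 × 65.2) = 0.3761
Accumulation ratio R = 1 / (1 − e^(−kτ)) = 1 / (1 − 0.3761) = 1.603
Steady-state peak = C₀ × R = 7.70 × 1.603 = 12.34 mg/L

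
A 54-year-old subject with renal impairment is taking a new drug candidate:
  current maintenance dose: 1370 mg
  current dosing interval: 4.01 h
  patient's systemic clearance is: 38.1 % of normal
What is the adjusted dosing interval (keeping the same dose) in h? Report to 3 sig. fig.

To keep the same average steady-state level, dosing rate must scale with clearance.
CL ratio = 38.1 / 100 = 0.3810
New interval (same dose) = 4.01 / 0.3810 = 10.52 h

10.5 h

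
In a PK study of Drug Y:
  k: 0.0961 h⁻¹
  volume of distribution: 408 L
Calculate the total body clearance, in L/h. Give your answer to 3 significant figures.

39.2 L/h

CL = k × Vd = 0.0961 × 408 = 39.21 L/h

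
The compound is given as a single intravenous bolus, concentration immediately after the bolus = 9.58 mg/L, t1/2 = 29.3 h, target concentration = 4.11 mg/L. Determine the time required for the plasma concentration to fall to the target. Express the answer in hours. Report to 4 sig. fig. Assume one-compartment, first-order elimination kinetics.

k = ln2 / t½ = 0.693147 / 29.3 = 0.02366 h⁻¹
t = ln(C₀ / C) / k = ln(9.580 / 4.11) / 0.02366
  = ln(2.331) / 0.02366 = 0.8463 / 0.02366 = 35.77 h

35.77 h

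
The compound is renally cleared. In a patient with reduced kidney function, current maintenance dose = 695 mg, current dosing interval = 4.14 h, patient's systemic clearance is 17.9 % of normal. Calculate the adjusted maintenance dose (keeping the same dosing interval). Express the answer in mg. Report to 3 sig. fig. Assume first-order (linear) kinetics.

124 mg

To keep the same average steady-state level, dosing rate must scale with clearance.
CL ratio = 17.9 / 100 = 0.1790
New dose (same interval) = 695 × 0.1790 = 124.4 mg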